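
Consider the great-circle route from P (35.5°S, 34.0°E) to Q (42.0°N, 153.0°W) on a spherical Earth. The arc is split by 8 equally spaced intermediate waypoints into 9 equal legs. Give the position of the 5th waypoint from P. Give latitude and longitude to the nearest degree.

≈ (44°N, 92°E)

The haversine formula gives a central angle δ ≈ 2.994 rad (171.5°) between the endpoints.
Interpolate at f = 5/9 with slerp weights a = sin((1−f)δ)/sin δ ≈ 6.585, b = sin(fδ)/sin δ ≈ 6.751.
p = a·p₁ + b·p₂ ≈ (-0.026, 0.720, 0.693); φ = arcsin(p_z) ≈ 43.90°, λ = atan2(p_y, p_x) ≈ 92.05°.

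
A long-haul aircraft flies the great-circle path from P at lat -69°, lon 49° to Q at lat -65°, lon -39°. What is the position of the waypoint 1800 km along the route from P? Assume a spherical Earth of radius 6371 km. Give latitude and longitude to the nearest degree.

Write both endpoints as unit vectors p₁, p₂ with components (cos φ cos λ, cos φ sin λ, sin φ).
The central angle between the endpoints is δ = arccos(p₁·p₂) ≈ 0.552 rad (31.6°). The total great-circle distance is δ·R ≈ 0.552 × 6371 ≈ 3518 km, so the target fraction is f = 1800/3518 ≈ 0.512.
Interpolate at f ≈ 0.512 with slerp weights a = sin((1−f)δ)/sin δ ≈ 0.508, b = sin(fδ)/sin δ ≈ 0.532.
p = a·p₁ + b·p₂ ≈ (0.294, -0.004, -0.956); φ = arcsin(p_z) ≈ -72.90°, λ = atan2(p_y, p_x) ≈ -0.78°.

≈ lat -73°, lon -1°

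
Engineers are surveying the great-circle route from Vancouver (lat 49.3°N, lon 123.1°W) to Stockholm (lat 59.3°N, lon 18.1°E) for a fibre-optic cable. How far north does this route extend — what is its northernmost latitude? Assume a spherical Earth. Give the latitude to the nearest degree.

≈ 77°N

The great circle lies in the plane with unit normal n̂ = (p₁ × p₂)/|p₁ × p₂|.
Here n̂_z ≈ +0.227; the vertex latitude is φ_max = arccos|n̂_z| ≈ 76.9°.
Check via Clairaut: cos φ_max = |cos φ₁| · sin C = cos(49.3°)·sin(20.4°) ≈ 0.227, again giving ≈ 76.9°.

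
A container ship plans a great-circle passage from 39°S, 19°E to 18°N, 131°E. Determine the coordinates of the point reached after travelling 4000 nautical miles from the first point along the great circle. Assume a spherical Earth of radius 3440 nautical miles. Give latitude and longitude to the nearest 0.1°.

Write both endpoints as unit vectors p₁, p₂ with components (cos φ cos λ, cos φ sin λ, sin φ).
The central angle between the endpoints is δ = arccos(p₁·p₂) ≈ 2.062 rad (118.1°). The total great-circle distance is δ·R ≈ 2.062 × 3440 ≈ 7092 nmi, so the target fraction is f = 4000/7092 ≈ 0.564.
Interpolate at f ≈ 0.564 with slerp weights a = sin((1−f)δ)/sin δ ≈ 0.887, b = sin(fδ)/sin δ ≈ 1.041.
p = a·p₁ + b·p₂ ≈ (0.003, 0.972, -0.237); φ = arcsin(p_z) ≈ -13.70°, λ = atan2(p_y, p_x) ≈ 89.84°.

≈ 13.7°S, 89.8°E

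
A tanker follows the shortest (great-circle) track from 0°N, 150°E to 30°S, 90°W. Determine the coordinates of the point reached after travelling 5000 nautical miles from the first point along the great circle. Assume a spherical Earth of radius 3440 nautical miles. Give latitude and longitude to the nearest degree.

≈ 33°S, 128°W

The haversine formula gives a central angle δ ≈ 2.019 rad (115.7°) between the endpoints. The total great-circle distance is δ·R ≈ 2.019 × 3440 ≈ 6944 nmi, so the target fraction is f = 5000/6944 ≈ 0.720.
Interpolate at f ≈ 0.720 with slerp weights a = sin((1−f)δ)/sin δ ≈ 0.594, b = sin(fδ)/sin δ ≈ 1.102.
p = a·p₁ + b·p₂ ≈ (-0.515, -0.657, -0.551); φ = arcsin(p_z) ≈ -33.43°, λ = atan2(p_y, p_x) ≈ -128.06°.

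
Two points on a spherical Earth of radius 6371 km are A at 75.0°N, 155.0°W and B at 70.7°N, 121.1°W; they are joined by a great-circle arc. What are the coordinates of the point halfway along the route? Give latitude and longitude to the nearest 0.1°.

≈ 73.5°N, 135.9°W

From cos δ = sin φ₁ sin φ₂ + cos φ₁ cos φ₂ cos Δλ, the central angle is δ ≈ 0.187 rad (10.7°).
Interpolate at f = 1/2 with slerp weights a = sin((1−f)δ)/sin δ ≈ 0.502, b = sin(fδ)/sin δ ≈ 0.502.
p = a·p₁ + b·p₂ ≈ (-0.204, -0.197, 0.959); φ = arcsin(p_z) ≈ 73.54°, λ = atan2(p_y, p_x) ≈ -135.93°.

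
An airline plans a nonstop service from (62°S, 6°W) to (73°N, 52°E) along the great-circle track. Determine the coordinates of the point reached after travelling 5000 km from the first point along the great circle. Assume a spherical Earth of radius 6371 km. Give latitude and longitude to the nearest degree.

The haversine formula gives a central angle δ ≈ 2.452 rad (140.5°) between the endpoints. The total great-circle distance is δ·R ≈ 2.452 × 6371 ≈ 15623 km, so the target fraction is f = 5000/15623 ≈ 0.320.
Interpolate at f ≈ 0.320 with slerp weights a = sin((1−f)δ)/sin δ ≈ 1.565, b = sin(fδ)/sin δ ≈ 1.111.
p = a·p₁ + b·p₂ ≈ (0.931, 0.179, -0.319); φ = arcsin(p_z) ≈ -18.61°, λ = atan2(p_y, p_x) ≈ 10.90°.

≈ (19°S, 11°E)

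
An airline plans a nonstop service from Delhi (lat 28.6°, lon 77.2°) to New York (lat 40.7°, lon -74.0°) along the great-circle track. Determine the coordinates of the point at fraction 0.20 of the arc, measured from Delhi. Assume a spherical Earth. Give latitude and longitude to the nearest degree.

≈ lat 48°, lon 65°

Write both endpoints as unit vectors p₁, p₂ with components (cos φ cos λ, cos φ sin λ, sin φ).
The central angle between the endpoints is δ = arccos(p₁·p₂) ≈ 1.845 rad (105.7°).
Interpolate at f = 0.20 with slerp weights a = sin((1−f)δ)/sin δ ≈ 1.034, b = sin(fδ)/sin δ ≈ 0.375.
p = a·p₁ + b·p₂ ≈ (0.280, 0.612, 0.740); φ = arcsin(p_z) ≈ 47.69°, λ = atan2(p_y, p_x) ≈ 65.47°.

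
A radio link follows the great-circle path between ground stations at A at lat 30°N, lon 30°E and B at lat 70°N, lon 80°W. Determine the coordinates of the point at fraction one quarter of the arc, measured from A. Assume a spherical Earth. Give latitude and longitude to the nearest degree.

Convert each endpoint to a unit vector on the sphere (x = cos φ cos λ, y = cos φ sin λ, z = sin φ).
The central angle between the endpoints is δ = arccos(p₁·p₂) ≈ 1.193 rad (68.4°).
Interpolate at f = 1/4 with slerp weights a = sin((1−f)δ)/sin δ ≈ 0.839, b = sin(fδ)/sin δ ≈ 0.316.
p = a·p₁ + b·p₂ ≈ (0.648, 0.257, 0.717); φ = arcsin(p_z) ≈ 45.79°, λ = atan2(p_y, p_x) ≈ 21.62°.

≈ lat 46°N, lon 22°E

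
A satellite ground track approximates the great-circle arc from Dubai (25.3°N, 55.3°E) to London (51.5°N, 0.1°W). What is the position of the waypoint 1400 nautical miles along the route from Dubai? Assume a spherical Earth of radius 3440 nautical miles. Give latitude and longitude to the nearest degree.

≈ (41°N, 34°E)

Convert each endpoint to a unit vector on the sphere (x = cos φ cos λ, y = cos φ sin λ, z = sin φ).
The central angle between the endpoints is δ = arccos(p₁·p₂) ≈ 0.858 rad (49.2°). The total great-circle distance is δ·R ≈ 0.858 × 3440 ≈ 2951 nmi, so the target fraction is f = 1400/2951 ≈ 0.474.
Interpolate at f ≈ 0.474 with slerp weights a = sin((1−f)δ)/sin δ ≈ 0.576, b = sin(fδ)/sin δ ≈ 0.523.
p = a·p₁ + b·p₂ ≈ (0.622, 0.428, 0.656); φ = arcsin(p_z) ≈ 40.97°, λ = atan2(p_y, p_x) ≈ 34.50°.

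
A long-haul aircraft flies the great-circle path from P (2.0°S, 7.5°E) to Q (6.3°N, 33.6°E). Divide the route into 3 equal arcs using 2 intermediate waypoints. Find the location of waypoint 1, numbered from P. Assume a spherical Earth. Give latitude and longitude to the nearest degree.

≈ (1°N, 16°E)

Convert each endpoint to a unit vector on the sphere (x = cos φ cos λ, y = cos φ sin λ, z = sin φ).
The central angle between the endpoints is δ = arccos(p₁·p₂) ≈ 0.477 rad (27.3°).
Interpolate at f = 1/3 with slerp weights a = sin((1−f)δ)/sin δ ≈ 0.681, b = sin(fδ)/sin δ ≈ 0.345.
p = a·p₁ + b·p₂ ≈ (0.960, 0.279, 0.014); φ = arcsin(p_z) ≈ 0.81°, λ = atan2(p_y, p_x) ≈ 16.17°.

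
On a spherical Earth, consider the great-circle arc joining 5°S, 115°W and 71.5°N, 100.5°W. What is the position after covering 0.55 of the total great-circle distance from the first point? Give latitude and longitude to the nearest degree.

≈ 37°N, 111°W

Write both endpoints as unit vectors p₁, p₂ with components (cos φ cos λ, cos φ sin λ, sin φ).
The central angle between the endpoints is δ = arccos(p₁·p₂) ≈ 1.346 rad (77.1°).
Interpolate at f = 0.55 with slerp weights a = sin((1−f)δ)/sin δ ≈ 0.584, b = sin(fδ)/sin δ ≈ 0.692.
p = a·p₁ + b·p₂ ≈ (-0.286, -0.743, 0.605); φ = arcsin(p_z) ≈ 37.24°, λ = atan2(p_y, p_x) ≈ -111.04°.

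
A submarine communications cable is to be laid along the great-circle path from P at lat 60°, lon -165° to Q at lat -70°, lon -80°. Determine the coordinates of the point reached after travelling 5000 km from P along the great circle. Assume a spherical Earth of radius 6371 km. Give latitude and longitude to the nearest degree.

Convert each endpoint to a unit vector on the sphere (x = cos φ cos λ, y = cos φ sin λ, z = sin φ).
The central angle between the endpoints is δ = arccos(p₁·p₂) ≈ 2.496 rad (143.0°). The total great-circle distance is δ·R ≈ 2.496 × 6371 ≈ 15904 km, so the target fraction is f = 5000/15904 ≈ 0.314.
Interpolate at f ≈ 0.314 with slerp weights a = sin((1−f)δ)/sin δ ≈ 1.646, b = sin(fδ)/sin δ ≈ 1.175.
p = a·p₁ + b·p₂ ≈ (-0.725, -0.609, 0.322); φ = arcsin(p_z) ≈ 18.76°, λ = atan2(p_y, p_x) ≈ -139.99°.

≈ lat 19°, lon -140°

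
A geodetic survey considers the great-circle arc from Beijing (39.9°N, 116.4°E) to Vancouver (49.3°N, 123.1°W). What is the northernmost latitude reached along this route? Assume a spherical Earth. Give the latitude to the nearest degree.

The great circle lies in the plane with unit normal n̂ = (p₁ × p₂)/|p₁ × p₂|.
Here n̂_z ≈ +0.443; the vertex latitude is φ_max = arccos|n̂_z| ≈ 63.7°.
Check via Clairaut: cos φ_max = |cos φ₁| · sin C = cos(39.9°)·sin(35.3°) ≈ 0.443, again giving ≈ 63.7°.

≈ 64°N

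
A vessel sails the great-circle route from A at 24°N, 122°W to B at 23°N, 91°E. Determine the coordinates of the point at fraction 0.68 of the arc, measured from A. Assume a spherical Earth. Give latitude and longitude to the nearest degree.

≈ 51°N, 127°E

Convert each endpoint to a unit vector on the sphere (x = cos φ cos λ, y = cos φ sin λ, z = sin φ).
The central angle between the endpoints is δ = arccos(p₁·p₂) ≈ 2.149 rad (123.1°).
Interpolate at f = 0.68 with slerp weights a = sin((1−f)δ)/sin δ ≈ 0.758, b = sin(fδ)/sin δ ≈ 1.187.
p = a·p₁ + b·p₂ ≈ (-0.386, 0.505, 0.772); φ = arcsin(p_z) ≈ 50.53°, λ = atan2(p_y, p_x) ≈ 127.38°.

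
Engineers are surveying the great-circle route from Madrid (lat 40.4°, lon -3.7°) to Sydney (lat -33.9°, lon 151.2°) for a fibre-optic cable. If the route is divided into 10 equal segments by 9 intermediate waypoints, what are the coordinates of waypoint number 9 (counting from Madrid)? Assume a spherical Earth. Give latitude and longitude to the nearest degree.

Convert each endpoint to a unit vector on the sphere (x = cos φ cos λ, y = cos φ sin λ, z = sin φ).
The central angle between the endpoints is δ = arccos(p₁·p₂) ≈ 2.776 rad (159.0°).
Interpolate at f = 9/10 with slerp weights a = sin((1−f)δ)/sin δ ≈ 0.766, b = sin(fδ)/sin δ ≈ 1.677.
p = a·p₁ + b·p₂ ≈ (-0.638, 0.633, -0.439); φ = arcsin(p_z) ≈ -26.03°, λ = atan2(p_y, p_x) ≈ 135.21°.

≈ lat -26°, lon 135°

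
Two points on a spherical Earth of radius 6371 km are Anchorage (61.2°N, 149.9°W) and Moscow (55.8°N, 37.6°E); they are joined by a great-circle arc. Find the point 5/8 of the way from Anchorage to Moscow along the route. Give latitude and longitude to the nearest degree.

From cos δ = sin φ₁ sin φ₂ + cos φ₁ cos φ₂ cos Δλ, the central angle is δ ≈ 1.097 rad (62.9°).
Interpolate at f = 5/8 with slerp weights a = sin((1−f)δ)/sin δ ≈ 0.449, b = sin(fδ)/sin δ ≈ 0.712.
p = a·p₁ + b·p₂ ≈ (0.130, 0.135, 0.982); φ = arcsin(p_z) ≈ 79.20°, λ = atan2(p_y, p_x) ≈ 46.27°.

≈ 79°N, 46°E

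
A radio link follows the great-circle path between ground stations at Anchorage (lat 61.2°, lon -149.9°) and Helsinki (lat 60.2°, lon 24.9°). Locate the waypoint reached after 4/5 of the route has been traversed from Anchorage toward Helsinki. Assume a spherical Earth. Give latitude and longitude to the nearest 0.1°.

From cos δ = sin φ₁ sin φ₂ + cos φ₁ cos φ₂ cos Δλ, the central angle is δ ≈ 1.022 rad (58.5°).
Interpolate at f = 4/5 with slerp weights a = sin((1−f)δ)/sin δ ≈ 0.238, b = sin(fδ)/sin δ ≈ 0.855.
p = a·p₁ + b·p₂ ≈ (0.286, 0.121, 0.950); φ = arcsin(p_z) ≈ 71.88°, λ = atan2(p_y, p_x) ≈ 22.99°.

≈ lat 71.9°, lon 23.0°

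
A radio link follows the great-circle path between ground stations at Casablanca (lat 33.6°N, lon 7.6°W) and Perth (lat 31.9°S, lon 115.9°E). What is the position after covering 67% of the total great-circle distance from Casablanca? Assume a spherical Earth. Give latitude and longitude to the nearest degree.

≈ lat 11°S, lon 74°E

Convert each endpoint to a unit vector on the sphere (x = cos φ cos λ, y = cos φ sin λ, z = sin φ).
The central angle between the endpoints is δ = arccos(p₁·p₂) ≈ 2.322 rad (133.1°).
Interpolate at f = 0.67 with slerp weights a = sin((1−f)δ)/sin δ ≈ 0.949, b = sin(fδ)/sin δ ≈ 1.368.
p = a·p₁ + b·p₂ ≈ (0.276, 0.941, -0.198); φ = arcsin(p_z) ≈ -11.41°, λ = atan2(p_y, p_x) ≈ 73.64°.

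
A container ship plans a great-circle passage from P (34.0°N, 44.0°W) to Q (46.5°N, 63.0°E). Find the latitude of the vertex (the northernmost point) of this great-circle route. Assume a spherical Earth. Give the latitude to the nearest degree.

≈ 56°N

The great circle lies in the plane with unit normal n̂ = (p₁ × p₂)/|p₁ × p₂|.
Here n̂_z ≈ +0.562; the vertex latitude is φ_max = arccos|n̂_z| ≈ 55.8°.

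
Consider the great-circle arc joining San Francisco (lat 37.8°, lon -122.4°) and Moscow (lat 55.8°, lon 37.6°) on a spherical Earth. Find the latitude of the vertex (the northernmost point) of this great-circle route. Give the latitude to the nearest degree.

≈ 81°

The great circle lies in the plane with unit normal n̂ = (p₁ × p₂)/|p₁ × p₂|.
Here n̂_z ≈ +0.153; the vertex latitude is φ_max = arccos|n̂_z| ≈ 81.2°.
Check via Clairaut: cos φ_max = |cos φ₁| · sin C = cos(37.8°)·sin(11.1°) ≈ 0.153, again giving ≈ 81.2°.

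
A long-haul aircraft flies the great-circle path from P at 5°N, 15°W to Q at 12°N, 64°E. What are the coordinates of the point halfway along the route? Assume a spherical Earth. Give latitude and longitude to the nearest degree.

≈ 11°N, 24°E

From cos δ = sin φ₁ sin φ₂ + cos φ₁ cos φ₂ cos Δλ, the central angle is δ ≈ 1.365 rad (78.2°).
Interpolate at f = 1/2 with slerp weights a = sin((1−f)δ)/sin δ ≈ 0.644, b = sin(fδ)/sin δ ≈ 0.644.
p = a·p₁ + b·p₂ ≈ (0.896, 0.400, 0.190); φ = arcsin(p_z) ≈ 10.96°, λ = atan2(p_y, p_x) ≈ 24.07°.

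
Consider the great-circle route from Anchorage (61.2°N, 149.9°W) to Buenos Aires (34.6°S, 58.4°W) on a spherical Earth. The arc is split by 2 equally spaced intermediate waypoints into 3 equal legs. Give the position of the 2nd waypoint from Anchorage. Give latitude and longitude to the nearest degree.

Convert each endpoint to a unit vector on the sphere (x = cos φ cos λ, y = cos φ sin λ, z = sin φ).
The central angle between the endpoints is δ = arccos(p₁·p₂) ≈ 2.104 rad (120.5°).
Interpolate at f = 2/3 with slerp weights a = sin((1−f)δ)/sin δ ≈ 0.749, b = sin(fδ)/sin δ ≈ 1.145.
p = a·p₁ + b·p₂ ≈ (0.181, -0.983, 0.006); φ = arcsin(p_z) ≈ 0.37°, λ = atan2(p_y, p_x) ≈ -79.54°.

≈ (0°N, 80°W)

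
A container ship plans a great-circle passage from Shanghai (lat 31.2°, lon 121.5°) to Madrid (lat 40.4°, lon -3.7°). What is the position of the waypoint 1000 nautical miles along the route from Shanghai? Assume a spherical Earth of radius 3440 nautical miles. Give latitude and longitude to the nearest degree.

Convert each endpoint to a unit vector on the sphere (x = cos φ cos λ, y = cos φ sin λ, z = sin φ).
The central angle between the endpoints is δ = arccos(p₁·p₂) ≈ 1.611 rad (92.3°). The total great-circle distance is δ·R ≈ 1.611 × 3440 ≈ 5540 nmi, so the target fraction is f = 1000/5540 ≈ 0.180.
Interpolate at f ≈ 0.180 with slerp weights a = sin((1−f)δ)/sin δ ≈ 0.969, b = sin(fδ)/sin δ ≈ 0.287.
p = a·p₁ + b·p₂ ≈ (-0.215, 0.693, 0.688); φ = arcsin(p_z) ≈ 43.48°, λ = atan2(p_y, p_x) ≈ 107.26°.

≈ lat 43°, lon 107°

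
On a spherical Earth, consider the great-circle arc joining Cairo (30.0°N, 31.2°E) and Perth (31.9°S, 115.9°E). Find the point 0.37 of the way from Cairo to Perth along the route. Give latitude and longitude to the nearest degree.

Write both endpoints as unit vectors p₁, p₂ with components (cos φ cos λ, cos φ sin λ, sin φ).
The central angle between the endpoints is δ = arccos(p₁·p₂) ≈ 1.768 rad (101.3°).
Interpolate at f = 0.37 with slerp weights a = sin((1−f)δ)/sin δ ≈ 0.915, b = sin(fδ)/sin δ ≈ 0.621.
p = a·p₁ + b·p₂ ≈ (0.448, 0.885, 0.130); φ = arcsin(p_z) ≈ 7.45°, λ = atan2(p_y, p_x) ≈ 63.15°.

≈ (7°N, 63°E)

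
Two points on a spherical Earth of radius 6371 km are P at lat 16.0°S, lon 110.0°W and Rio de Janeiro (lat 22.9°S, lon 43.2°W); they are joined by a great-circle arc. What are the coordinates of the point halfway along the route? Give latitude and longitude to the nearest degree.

Write both endpoints as unit vectors p₁, p₂ with components (cos φ cos λ, cos φ sin λ, sin φ).
The central angle between the endpoints is δ = arccos(p₁·p₂) ≈ 1.097 rad (62.9°).
Interpolate at f = 1/2 with slerp weights a = sin((1−f)δ)/sin δ ≈ 0.586, b = sin(fδ)/sin δ ≈ 0.586.
p = a·p₁ + b·p₂ ≈ (0.201, -0.899, -0.390); φ = arcsin(p_z) ≈ -22.93°, λ = atan2(p_y, p_x) ≈ -77.40°.

≈ lat 23°S, lon 77°W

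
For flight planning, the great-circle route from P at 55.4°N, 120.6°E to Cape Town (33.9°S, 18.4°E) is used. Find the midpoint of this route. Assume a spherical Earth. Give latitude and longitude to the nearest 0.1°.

From cos δ = sin φ₁ sin φ₂ + cos φ₁ cos φ₂ cos Δλ, the central angle is δ ≈ 2.164 rad (124.0°).
Interpolate at f = 1/2 with slerp weights a = sin((1−f)δ)/sin δ ≈ 1.064, b = sin(fδ)/sin δ ≈ 1.064.
p = a·p₁ + b·p₂ ≈ (0.531, 0.799, 0.282); φ = arcsin(p_z) ≈ 16.41°, λ = atan2(p_y, p_x) ≈ 56.41°.

≈ 16.4°N, 56.4°E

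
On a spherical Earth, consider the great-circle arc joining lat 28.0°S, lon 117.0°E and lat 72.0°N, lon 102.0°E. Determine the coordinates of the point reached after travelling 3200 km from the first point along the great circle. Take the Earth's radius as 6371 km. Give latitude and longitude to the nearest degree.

≈ lat 1°N, lon 115°E

Write both endpoints as unit vectors p₁, p₂ with components (cos φ cos λ, cos φ sin λ, sin φ).
The central angle between the endpoints is δ = arccos(p₁·p₂) ≈ 1.755 rad (100.5°). The total great-circle distance is δ·R ≈ 1.755 × 6371 ≈ 11180 km, so the target fraction is f = 3200/11180 ≈ 0.286.
Interpolate at f ≈ 0.286 with slerp weights a = sin((1−f)δ)/sin δ ≈ 0.966, b = sin(fδ)/sin δ ≈ 0.490.
p = a·p₁ + b·p₂ ≈ (-0.419, 0.908, 0.012); φ = arcsin(p_z) ≈ 0.70°, λ = atan2(p_y, p_x) ≈ 114.76°.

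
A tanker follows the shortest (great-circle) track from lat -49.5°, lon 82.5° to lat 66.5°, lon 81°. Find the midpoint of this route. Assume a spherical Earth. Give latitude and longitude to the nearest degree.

≈ lat 9°, lon 82°

Write both endpoints as unit vectors p₁, p₂ with components (cos φ cos λ, cos φ sin λ, sin φ).
The central angle between the endpoints is δ = arccos(p₁·p₂) ≈ 2.025 rad (116.0°).
Interpolate at f = 1/2 with slerp weights a = sin((1−f)δ)/sin δ ≈ 0.944, b = sin(fδ)/sin δ ≈ 0.944.
p = a·p₁ + b·p₂ ≈ (0.139, 0.979, 0.148); φ = arcsin(p_z) ≈ 8.50°, λ = atan2(p_y, p_x) ≈ 81.93°.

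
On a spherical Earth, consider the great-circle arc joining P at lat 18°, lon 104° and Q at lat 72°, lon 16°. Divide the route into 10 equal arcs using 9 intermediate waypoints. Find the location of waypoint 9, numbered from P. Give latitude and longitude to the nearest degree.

The haversine formula gives a central angle δ ≈ 1.262 rad (72.3°) between the endpoints.
Interpolate at f = 9/10 with slerp weights a = sin((1−f)δ)/sin δ ≈ 0.132, b = sin(fδ)/sin δ ≈ 0.952.
p = a·p₁ + b·p₂ ≈ (0.252, 0.203, 0.946); φ = arcsin(p_z) ≈ 71.10°, λ = atan2(p_y, p_x) ≈ 38.81°.

≈ lat 71°, lon 39°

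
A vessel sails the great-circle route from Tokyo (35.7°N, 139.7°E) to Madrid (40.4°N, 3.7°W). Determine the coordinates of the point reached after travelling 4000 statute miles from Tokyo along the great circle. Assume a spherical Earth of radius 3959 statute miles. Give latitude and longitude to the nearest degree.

≈ 67°N, 49°E

The haversine formula gives a central angle δ ≈ 1.689 rad (96.8°) between the endpoints. The total great-circle distance is δ·R ≈ 1.689 × 3959 ≈ 6688 mi, so the target fraction is f = 4000/6688 ≈ 0.598.
Interpolate at f ≈ 0.598 with slerp weights a = sin((1−f)δ)/sin δ ≈ 0.632, b = sin(fδ)/sin δ ≈ 0.853.
p = a·p₁ + b·p₂ ≈ (0.257, 0.290, 0.922); φ = arcsin(p_z) ≈ 67.21°, λ = atan2(p_y, p_x) ≈ 48.53°.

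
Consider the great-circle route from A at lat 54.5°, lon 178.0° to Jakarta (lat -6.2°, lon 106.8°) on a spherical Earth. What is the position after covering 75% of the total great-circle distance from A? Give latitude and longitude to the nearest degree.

≈ lat 11°, lon 118°

Convert each endpoint to a unit vector on the sphere (x = cos φ cos λ, y = cos φ sin λ, z = sin φ).
The central angle between the endpoints is δ = arccos(p₁·p₂) ≈ 1.473 rad (84.4°).
Interpolate at f = 0.75 with slerp weights a = sin((1−f)δ)/sin δ ≈ 0.362, b = sin(fδ)/sin δ ≈ 0.898.
p = a·p₁ + b·p₂ ≈ (-0.468, 0.862, 0.197); φ = arcsin(p_z) ≈ 11.39°, λ = atan2(p_y, p_x) ≈ 118.50°.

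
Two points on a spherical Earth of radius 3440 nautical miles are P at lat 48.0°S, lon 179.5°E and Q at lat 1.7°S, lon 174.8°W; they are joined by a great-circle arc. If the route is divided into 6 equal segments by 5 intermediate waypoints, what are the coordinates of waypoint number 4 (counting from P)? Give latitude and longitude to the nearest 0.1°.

The haversine formula gives a central angle δ ≈ 0.813 rad (46.6°) between the endpoints.
Interpolate at f = 4/6 with slerp weights a = sin((1−f)δ)/sin δ ≈ 0.369, b = sin(fδ)/sin δ ≈ 0.710.
p = a·p₁ + b·p₂ ≈ (-0.953, -0.062, -0.295); φ = arcsin(p_z) ≈ -17.15°, λ = atan2(p_y, p_x) ≈ -176.27°.

≈ lat 17.2°S, lon 176.3°W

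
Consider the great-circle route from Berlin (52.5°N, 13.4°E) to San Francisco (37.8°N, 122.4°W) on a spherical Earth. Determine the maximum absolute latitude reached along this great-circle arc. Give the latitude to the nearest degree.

≈ 70°N

The great circle lies in the plane with unit normal n̂ = (p₁ × p₂)/|p₁ × p₂|.
Here n̂_z ≈ -0.339; the vertex latitude is φ_max = arccos|n̂_z| ≈ 70.2°.
Check via Clairaut: cos φ_max = |cos φ₁| · sin C = cos(52.5°)·sin(33.8°) ≈ 0.339, again giving ≈ 70.2°.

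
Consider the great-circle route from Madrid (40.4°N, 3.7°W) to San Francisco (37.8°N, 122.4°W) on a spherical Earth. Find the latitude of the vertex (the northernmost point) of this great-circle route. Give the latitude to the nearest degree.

≈ 58°N

The great circle lies in the plane with unit normal n̂ = (p₁ × p₂)/|p₁ × p₂|.
Here n̂_z ≈ -0.531; the vertex latitude is φ_max = arccos|n̂_z| ≈ 57.9°.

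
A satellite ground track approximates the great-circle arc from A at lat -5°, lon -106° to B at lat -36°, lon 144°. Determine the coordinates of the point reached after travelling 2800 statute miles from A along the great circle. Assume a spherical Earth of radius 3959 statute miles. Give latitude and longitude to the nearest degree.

≈ lat -28°, lon -141°

The haversine formula gives a central angle δ ≈ 1.797 rad (103.0°) between the endpoints. The total great-circle distance is δ·R ≈ 1.797 × 3959 ≈ 7115 mi, so the target fraction is f = 2800/7115 ≈ 0.394.
Interpolate at f ≈ 0.394 with slerp weights a = sin((1−f)δ)/sin δ ≈ 0.910, b = sin(fδ)/sin δ ≈ 0.667.
p = a·p₁ + b·p₂ ≈ (-0.686, -0.554, -0.471); φ = arcsin(p_z) ≈ -28.11°, λ = atan2(p_y, p_x) ≈ -141.08°.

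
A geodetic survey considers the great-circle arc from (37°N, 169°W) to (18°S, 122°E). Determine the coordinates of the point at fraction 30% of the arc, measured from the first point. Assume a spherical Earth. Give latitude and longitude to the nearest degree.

Convert each endpoint to a unit vector on the sphere (x = cos φ cos λ, y = cos φ sin λ, z = sin φ).
The central angle between the endpoints is δ = arccos(p₁·p₂) ≈ 1.484 rad (85.1°).
Interpolate at f = 0.30 with slerp weights a = sin((1−f)δ)/sin δ ≈ 0.865, b = sin(fδ)/sin δ ≈ 0.432.
p = a·p₁ + b·p₂ ≈ (-0.896, 0.217, 0.387); φ = arcsin(p_z) ≈ 22.77°, λ = atan2(p_y, p_x) ≈ 166.40°.

≈ (23°N, 166°E)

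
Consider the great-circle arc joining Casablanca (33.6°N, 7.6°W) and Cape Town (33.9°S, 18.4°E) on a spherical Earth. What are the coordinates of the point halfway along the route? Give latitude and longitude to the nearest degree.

Convert each endpoint to a unit vector on the sphere (x = cos φ cos λ, y = cos φ sin λ, z = sin φ).
The central angle between the endpoints is δ = arccos(p₁·p₂) ≈ 1.253 rad (71.8°).
Interpolate at f = 1/2 with slerp weights a = sin((1−f)δ)/sin δ ≈ 0.617, b = sin(fδ)/sin δ ≈ 0.617.
p = a·p₁ + b·p₂ ≈ (0.996, 0.094, -0.003); φ = arcsin(p_z) ≈ -0.15°, λ = atan2(p_y, p_x) ≈ 5.38°.

≈ (0°N, 5°E)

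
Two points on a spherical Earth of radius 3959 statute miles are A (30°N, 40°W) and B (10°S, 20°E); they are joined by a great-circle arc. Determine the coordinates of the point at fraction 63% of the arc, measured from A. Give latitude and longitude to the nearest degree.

From cos δ = sin φ₁ sin φ₂ + cos φ₁ cos φ₂ cos Δλ, the central angle is δ ≈ 1.224 rad (70.1°).
Interpolate at f = 0.63 with slerp weights a = sin((1−f)δ)/sin δ ≈ 0.465, b = sin(fδ)/sin δ ≈ 0.741.
p = a·p₁ + b·p₂ ≈ (0.995, -0.009, 0.104); φ = arcsin(p_z) ≈ 5.97°, λ = atan2(p_y, p_x) ≈ -0.54°.

≈ (6°N, 1°W)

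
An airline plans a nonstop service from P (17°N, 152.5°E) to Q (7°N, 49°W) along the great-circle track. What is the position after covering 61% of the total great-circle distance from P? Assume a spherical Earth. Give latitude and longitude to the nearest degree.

≈ (44°N, 100°W)

Convert each endpoint to a unit vector on the sphere (x = cos φ cos λ, y = cos φ sin λ, z = sin φ).
The central angle between the endpoints is δ = arccos(p₁·p₂) ≈ 2.582 rad (147.9°).
Interpolate at f = 0.61 with slerp weights a = sin((1−f)δ)/sin δ ≈ 1.592, b = sin(fδ)/sin δ ≈ 1.884.
p = a·p₁ + b·p₂ ≈ (-0.124, -0.708, 0.695); φ = arcsin(p_z) ≈ 44.04°, λ = atan2(p_y, p_x) ≈ -99.93°.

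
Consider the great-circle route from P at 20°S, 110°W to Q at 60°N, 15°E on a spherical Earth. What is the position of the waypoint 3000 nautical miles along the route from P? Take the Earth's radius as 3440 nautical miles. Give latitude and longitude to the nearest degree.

≈ 24°N, 85°W

From cos δ = sin φ₁ sin φ₂ + cos φ₁ cos φ₂ cos Δλ, the central angle is δ ≈ 2.172 rad (124.5°). The total great-circle distance is δ·R ≈ 2.172 × 3440 ≈ 7472 nmi, so the target fraction is f = 3000/7472 ≈ 0.402.
Interpolate at f ≈ 0.402 with slerp weights a = sin((1−f)δ)/sin δ ≈ 1.168, b = sin(fδ)/sin δ ≈ 0.929.
p = a·p₁ + b·p₂ ≈ (0.073, -0.912, 0.404); φ = arcsin(p_z) ≈ 23.86°, λ = atan2(p_y, p_x) ≈ -85.43°.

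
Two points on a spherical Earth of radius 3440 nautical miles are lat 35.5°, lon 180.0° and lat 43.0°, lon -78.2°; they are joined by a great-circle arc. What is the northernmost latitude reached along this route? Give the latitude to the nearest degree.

≈ 53°

The great circle lies in the plane with unit normal n̂ = (p₁ × p₂)/|p₁ × p₂|.
Here n̂_z ≈ +0.606; the vertex latitude is φ_max = arccos|n̂_z| ≈ 52.7°.
Check via Clairaut: cos φ_max = |cos φ₁| · sin C = cos(35.5°)·sin(48.1°) ≈ 0.606, again giving ≈ 52.7°.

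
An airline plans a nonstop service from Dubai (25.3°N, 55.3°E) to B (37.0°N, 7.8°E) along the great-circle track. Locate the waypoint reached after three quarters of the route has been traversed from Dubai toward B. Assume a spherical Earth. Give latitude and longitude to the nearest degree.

≈ (36°N, 21°E)

Write both endpoints as unit vectors p₁, p₂ with components (cos φ cos λ, cos φ sin λ, sin φ).
The central angle between the endpoints is δ = arccos(p₁·p₂) ≈ 0.730 rad (41.8°).
Interpolate at f = 3/4 with slerp weights a = sin((1−f)δ)/sin δ ≈ 0.272, b = sin(fδ)/sin δ ≈ 0.781.
p = a·p₁ + b·p₂ ≈ (0.758, 0.287, 0.586); φ = arcsin(p_z) ≈ 35.88°, λ = atan2(p_y, p_x) ≈ 20.74°.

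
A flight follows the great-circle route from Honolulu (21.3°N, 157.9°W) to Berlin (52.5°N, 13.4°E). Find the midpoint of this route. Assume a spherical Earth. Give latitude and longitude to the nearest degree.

≈ 74°N, 142°W

Write both endpoints as unit vectors p₁, p₂ with components (cos φ cos λ, cos φ sin λ, sin φ).
The central angle between the endpoints is δ = arccos(p₁·p₂) ≈ 1.847 rad (105.8°).
Interpolate at f = 1/2 with slerp weights a = sin((1−f)δ)/sin δ ≈ 0.829, b = sin(fδ)/sin δ ≈ 0.829.
p = a·p₁ + b·p₂ ≈ (-0.225, -0.174, 0.959); φ = arcsin(p_z) ≈ 73.50°, λ = atan2(p_y, p_x) ≈ -142.31°.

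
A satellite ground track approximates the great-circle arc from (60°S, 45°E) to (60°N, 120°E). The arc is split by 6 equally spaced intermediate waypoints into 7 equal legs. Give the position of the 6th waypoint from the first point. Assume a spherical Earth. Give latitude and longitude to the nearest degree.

≈ (44°N, 102°E)

From cos δ = sin φ₁ sin φ₂ + cos φ₁ cos φ₂ cos Δλ, the central angle is δ ≈ 2.326 rad (133.3°).
Interpolate at f = 6/7 with slerp weights a = sin((1−f)δ)/sin δ ≈ 0.448, b = sin(fδ)/sin δ ≈ 1.252.
p = a·p₁ + b·p₂ ≈ (-0.155, 0.701, 0.697); φ = arcsin(p_z) ≈ 44.15°, λ = atan2(p_y, p_x) ≈ 102.45°.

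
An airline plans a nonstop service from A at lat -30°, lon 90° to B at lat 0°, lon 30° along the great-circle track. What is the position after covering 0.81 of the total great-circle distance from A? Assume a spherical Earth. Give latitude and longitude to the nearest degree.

≈ lat -7°, lon 40°

Convert each endpoint to a unit vector on the sphere (x = cos φ cos λ, y = cos φ sin λ, z = sin φ).
The central angle between the endpoints is δ = arccos(p₁·p₂) ≈ 1.123 rad (64.3°).
Interpolate at f = 0.81 with slerp weights a = sin((1−f)δ)/sin δ ≈ 0.235, b = sin(fδ)/sin δ ≈ 0.876.
p = a·p₁ + b·p₂ ≈ (0.758, 0.641, -0.117); φ = arcsin(p_z) ≈ -6.75°, λ = atan2(p_y, p_x) ≈ 40.22°.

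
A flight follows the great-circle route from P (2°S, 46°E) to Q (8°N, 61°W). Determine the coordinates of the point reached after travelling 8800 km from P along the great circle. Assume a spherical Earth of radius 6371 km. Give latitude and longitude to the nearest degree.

The haversine formula gives a central angle δ ≈ 1.869 rad (107.1°) between the endpoints. The total great-circle distance is δ·R ≈ 1.869 × 6371 ≈ 11910 km, so the target fraction is f = 8800/11910 ≈ 0.739.
Interpolate at f ≈ 0.739 with slerp weights a = sin((1−f)δ)/sin δ ≈ 0.491, b = sin(fδ)/sin δ ≈ 1.028.
p = a·p₁ + b·p₂ ≈ (0.834, -0.537, 0.126); φ = arcsin(p_z) ≈ 7.23°, λ = atan2(p_y, p_x) ≈ -32.79°.

≈ (7°N, 33°W)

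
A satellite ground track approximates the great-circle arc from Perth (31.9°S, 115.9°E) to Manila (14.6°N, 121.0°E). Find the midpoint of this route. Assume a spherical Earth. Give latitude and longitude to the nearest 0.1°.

Write both endpoints as unit vectors p₁, p₂ with components (cos φ cos λ, cos φ sin λ, sin φ).
The central angle between the endpoints is δ = arccos(p₁·p₂) ≈ 0.816 rad (46.8°).
Interpolate at f = 1/2 with slerp weights a = sin((1−f)δ)/sin δ ≈ 0.545, b = sin(fδ)/sin δ ≈ 0.545.
p = a·p₁ + b·p₂ ≈ (-0.473, 0.868, -0.151); φ = arcsin(p_z) ≈ -8.66°, λ = atan2(p_y, p_x) ≈ 118.62°.

≈ (8.7°S, 118.6°E)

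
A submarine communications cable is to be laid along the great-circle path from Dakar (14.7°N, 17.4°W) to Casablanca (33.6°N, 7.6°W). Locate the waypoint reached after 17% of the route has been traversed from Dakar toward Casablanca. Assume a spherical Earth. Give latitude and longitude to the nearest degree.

≈ 18°N, 16°W

Convert each endpoint to a unit vector on the sphere (x = cos φ cos λ, y = cos φ sin λ, z = sin φ).
The central angle between the endpoints is δ = arccos(p₁·p₂) ≈ 0.364 rad (20.9°).
Interpolate at f = 0.17 with slerp weights a = sin((1−f)δ)/sin δ ≈ 0.836, b = sin(fδ)/sin δ ≈ 0.174.
p = a·p₁ + b·p₂ ≈ (0.915, -0.261, 0.308); φ = arcsin(p_z) ≈ 17.95°, λ = atan2(p_y, p_x) ≈ -15.92°.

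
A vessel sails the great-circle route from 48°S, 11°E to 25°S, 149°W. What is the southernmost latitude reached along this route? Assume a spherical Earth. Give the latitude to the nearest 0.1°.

≈ 77.6°S

The great circle lies in the plane with unit normal n̂ = (p₁ × p₂)/|p₁ × p₂|.
Here n̂_z ≈ -0.215; the vertex latitude is φ_max = arccos|n̂_z| ≈ 77.6°.
Check via Clairaut: cos φ_max = |cos φ₁| · sin C = cos(48.0°)·sin(161.3°) ≈ 0.215, again giving ≈ 77.6°.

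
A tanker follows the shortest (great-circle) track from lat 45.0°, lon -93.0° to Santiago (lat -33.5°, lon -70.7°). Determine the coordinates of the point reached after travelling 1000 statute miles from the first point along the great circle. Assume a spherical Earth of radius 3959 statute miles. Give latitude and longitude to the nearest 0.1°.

From cos δ = sin φ₁ sin φ₂ + cos φ₁ cos φ₂ cos Δλ, the central angle is δ ≈ 1.415 rad (81.1°). The total great-circle distance is δ·R ≈ 1.415 × 3959 ≈ 5602 mi, so the target fraction is f = 1000/5602 ≈ 0.179.
Interpolate at f ≈ 0.179 with slerp weights a = sin((1−f)δ)/sin δ ≈ 0.929, b = sin(fδ)/sin δ ≈ 0.253.
p = a·p₁ + b·p₂ ≈ (0.035, -0.855, 0.517); φ = arcsin(p_z) ≈ 31.15°, λ = atan2(p_y, p_x) ≈ -87.63°.

≈ lat 31.1°, lon -87.6°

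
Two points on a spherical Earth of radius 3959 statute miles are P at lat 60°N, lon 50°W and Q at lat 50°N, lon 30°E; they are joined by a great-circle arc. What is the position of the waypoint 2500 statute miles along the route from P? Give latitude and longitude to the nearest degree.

Convert each endpoint to a unit vector on the sphere (x = cos φ cos λ, y = cos φ sin λ, z = sin φ).
The central angle between the endpoints is δ = arccos(p₁·p₂) ≈ 0.768 rad (44.0°). The total great-circle distance is δ·R ≈ 0.768 × 3959 ≈ 3041 mi, so the target fraction is f = 2500/3041 ≈ 0.822.
Interpolate at f ≈ 0.822 with slerp weights a = sin((1−f)δ)/sin δ ≈ 0.196, b = sin(fδ)/sin δ ≈ 0.850.
p = a·p₁ + b·p₂ ≈ (0.536, 0.198, 0.821); φ = arcsin(p_z) ≈ 55.15°, λ = atan2(p_y, p_x) ≈ 20.27°.

≈ lat 55°N, lon 20°E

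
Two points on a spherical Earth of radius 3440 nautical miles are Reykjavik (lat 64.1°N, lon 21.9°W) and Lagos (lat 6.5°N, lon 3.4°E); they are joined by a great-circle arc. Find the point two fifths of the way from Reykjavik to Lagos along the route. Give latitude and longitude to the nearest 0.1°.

≈ lat 41.7°N, lon 6.4°W

Write both endpoints as unit vectors p₁, p₂ with components (cos φ cos λ, cos φ sin λ, sin φ).
The central angle between the endpoints is δ = arccos(p₁·p₂) ≈ 1.054 rad (60.4°).
Interpolate at f = 2/5 with slerp weights a = sin((1−f)δ)/sin δ ≈ 0.680, b = sin(fδ)/sin δ ≈ 0.471.
p = a·p₁ + b·p₂ ≈ (0.742, -0.083, 0.665); φ = arcsin(p_z) ≈ 41.67°, λ = atan2(p_y, p_x) ≈ -6.38°.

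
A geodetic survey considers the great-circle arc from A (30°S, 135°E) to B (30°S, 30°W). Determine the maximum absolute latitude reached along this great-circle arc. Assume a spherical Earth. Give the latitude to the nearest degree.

≈ 77°S

The great circle lies in the plane with unit normal n̂ = (p₁ × p₂)/|p₁ × p₂|.
Here n̂_z ≈ -0.221; the vertex latitude is φ_max = arccos|n̂_z| ≈ 77.3°.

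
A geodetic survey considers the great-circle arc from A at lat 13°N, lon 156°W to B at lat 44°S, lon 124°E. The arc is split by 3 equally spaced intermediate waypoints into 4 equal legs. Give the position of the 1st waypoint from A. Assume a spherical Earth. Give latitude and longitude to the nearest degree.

≈ lat 4°S, lon 172°W

Write both endpoints as unit vectors p₁, p₂ with components (cos φ cos λ, cos φ sin λ, sin φ).
The central angle between the endpoints is δ = arccos(p₁·p₂) ≈ 1.605 rad (92.0°).
Interpolate at f = 1/4 with slerp weights a = sin((1−f)δ)/sin δ ≈ 0.934, b = sin(fδ)/sin δ ≈ 0.391.
p = a·p₁ + b·p₂ ≈ (-0.989, -0.137, -0.061); φ = arcsin(p_z) ≈ -3.52°, λ = atan2(p_y, p_x) ≈ -172.11°.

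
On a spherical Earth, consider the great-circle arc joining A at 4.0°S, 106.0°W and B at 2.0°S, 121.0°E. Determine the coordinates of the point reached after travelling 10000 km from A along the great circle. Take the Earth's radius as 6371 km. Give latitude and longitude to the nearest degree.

Write both endpoints as unit vectors p₁, p₂ with components (cos φ cos λ, cos φ sin λ, sin φ).
The central angle between the endpoints is δ = arccos(p₁·p₂) ≈ 2.315 rad (132.6°). The total great-circle distance is δ·R ≈ 2.315 × 6371 ≈ 14750 km, so the target fraction is f = 10000/14750 ≈ 0.678.
Interpolate at f ≈ 0.678 with slerp weights a = sin((1−f)δ)/sin δ ≈ 0.922, b = sin(fδ)/sin δ ≈ 1.360.
p = a·p₁ + b·p₂ ≈ (-0.953, 0.280, -0.112); φ = arcsin(p_z) ≈ -6.42°, λ = atan2(p_y, p_x) ≈ 163.62°.

≈ 6°S, 164°E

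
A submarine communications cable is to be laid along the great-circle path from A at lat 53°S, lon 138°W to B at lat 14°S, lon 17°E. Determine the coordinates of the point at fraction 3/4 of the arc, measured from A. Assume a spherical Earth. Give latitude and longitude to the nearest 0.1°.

Convert each endpoint to a unit vector on the sphere (x = cos φ cos λ, y = cos φ sin λ, z = sin φ).
The central angle between the endpoints is δ = arccos(p₁·p₂) ≈ 1.913 rad (109.6°).
Interpolate at f = 3/4 with slerp weights a = sin((1−f)δ)/sin δ ≈ 0.489, b = sin(fδ)/sin δ ≈ 1.052.
p = a·p₁ + b·p₂ ≈ (0.758, 0.102, -0.645); φ = arcsin(p_z) ≈ -40.15°, λ = atan2(p_y, p_x) ≈ 7.64°.

≈ lat 40.2°S, lon 7.6°E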